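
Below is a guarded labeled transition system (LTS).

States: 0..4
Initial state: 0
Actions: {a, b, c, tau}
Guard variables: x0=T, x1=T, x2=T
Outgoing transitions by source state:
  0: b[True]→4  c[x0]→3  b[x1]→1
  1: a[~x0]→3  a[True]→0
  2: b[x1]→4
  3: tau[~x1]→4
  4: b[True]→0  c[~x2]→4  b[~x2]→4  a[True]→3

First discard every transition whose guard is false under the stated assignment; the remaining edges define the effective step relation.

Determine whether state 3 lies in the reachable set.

Answer: REACHABLE

Trace:
7 transition(s) survive guard evaluation.
depth 0: {0}
depth 1: {1,3,4}  now seen {0,1,3,4}
Reachable = {0,1,3,4}
trace reaching 3: c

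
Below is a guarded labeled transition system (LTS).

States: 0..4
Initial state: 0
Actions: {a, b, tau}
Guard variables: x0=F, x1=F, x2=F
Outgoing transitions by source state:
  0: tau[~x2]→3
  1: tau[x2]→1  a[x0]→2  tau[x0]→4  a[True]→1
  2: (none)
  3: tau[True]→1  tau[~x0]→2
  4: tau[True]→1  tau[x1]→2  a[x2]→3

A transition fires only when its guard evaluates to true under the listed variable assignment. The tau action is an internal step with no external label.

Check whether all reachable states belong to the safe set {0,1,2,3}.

Inv-set: {0,1,2,3}
Reachable = {0,1,2,3}
  0: ✓
  1: ✓
  2: ✓
  3: ✓

Answer: INVARIANT HOLDS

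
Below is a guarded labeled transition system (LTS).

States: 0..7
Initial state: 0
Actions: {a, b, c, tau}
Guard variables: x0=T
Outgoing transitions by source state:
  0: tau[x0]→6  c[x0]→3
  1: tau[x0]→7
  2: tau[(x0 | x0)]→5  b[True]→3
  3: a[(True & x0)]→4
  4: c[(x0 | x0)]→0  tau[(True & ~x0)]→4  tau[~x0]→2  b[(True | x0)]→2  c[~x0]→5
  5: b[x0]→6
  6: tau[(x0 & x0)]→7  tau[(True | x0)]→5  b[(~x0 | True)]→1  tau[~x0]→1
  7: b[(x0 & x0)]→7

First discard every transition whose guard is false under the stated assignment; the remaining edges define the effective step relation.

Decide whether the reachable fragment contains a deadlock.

Answer: DEADLOCK-FREE

Working:
Reach set: {0,1,2,3,4,5,6,7}
  0: c→3  tau→6  [2 out]
  1: tau→7  [1 out]
  2: b→3  tau→5  [2 out]
  3: a→4  [1 out]
  4: b→2  c→0  [2 out]
  5: b→6  [1 out]
  6: b→1  tau→5  tau→7  [3 out]
  7: b→7  [1 out]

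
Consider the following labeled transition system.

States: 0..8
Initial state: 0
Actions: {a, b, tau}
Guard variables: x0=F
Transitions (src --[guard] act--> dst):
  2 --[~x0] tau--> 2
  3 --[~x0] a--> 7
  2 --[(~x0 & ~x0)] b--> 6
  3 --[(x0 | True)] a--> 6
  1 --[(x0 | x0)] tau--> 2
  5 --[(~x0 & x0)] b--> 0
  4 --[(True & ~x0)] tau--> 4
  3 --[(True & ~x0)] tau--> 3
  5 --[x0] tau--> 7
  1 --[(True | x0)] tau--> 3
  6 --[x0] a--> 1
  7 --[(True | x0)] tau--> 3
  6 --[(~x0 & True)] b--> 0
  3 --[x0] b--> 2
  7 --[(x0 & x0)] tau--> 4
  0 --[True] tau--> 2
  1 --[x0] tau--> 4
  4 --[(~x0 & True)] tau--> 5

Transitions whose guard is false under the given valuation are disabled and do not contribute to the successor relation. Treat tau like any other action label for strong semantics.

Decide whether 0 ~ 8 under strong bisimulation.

Answer: NOT BISIMILAR

Trace:
Compute ~ classes (split until stable):
  π0 = {{0,1,2,3,4,5,6,7,8}}
  π1 = {{0,1,4,7},{2},{3},{5,8},{6}}
  π2 = {{0},{1,7},{2},{3},{4},{5,8},{6}}
7 equivalence class(es) (converged in 3)
0∈{0}, 8∈{5,8}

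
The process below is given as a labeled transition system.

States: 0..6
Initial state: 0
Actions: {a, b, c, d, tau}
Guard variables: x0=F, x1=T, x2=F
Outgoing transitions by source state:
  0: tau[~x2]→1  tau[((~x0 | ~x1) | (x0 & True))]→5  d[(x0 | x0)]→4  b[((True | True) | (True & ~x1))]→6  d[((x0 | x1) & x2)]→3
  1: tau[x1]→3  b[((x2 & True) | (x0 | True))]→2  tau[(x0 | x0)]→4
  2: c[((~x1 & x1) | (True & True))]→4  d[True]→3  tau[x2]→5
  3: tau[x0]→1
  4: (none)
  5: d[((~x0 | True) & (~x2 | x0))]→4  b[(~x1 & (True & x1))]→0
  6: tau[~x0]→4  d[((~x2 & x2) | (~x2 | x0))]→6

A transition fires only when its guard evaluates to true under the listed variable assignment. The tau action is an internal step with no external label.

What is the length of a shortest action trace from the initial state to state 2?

Answer: 2

Working:
Breadth-first toward 2:
  L0 = {0}
  L1 = {1,5,6}
  L2 = {2,3,4}
depth(2)=2, e.g. tau·b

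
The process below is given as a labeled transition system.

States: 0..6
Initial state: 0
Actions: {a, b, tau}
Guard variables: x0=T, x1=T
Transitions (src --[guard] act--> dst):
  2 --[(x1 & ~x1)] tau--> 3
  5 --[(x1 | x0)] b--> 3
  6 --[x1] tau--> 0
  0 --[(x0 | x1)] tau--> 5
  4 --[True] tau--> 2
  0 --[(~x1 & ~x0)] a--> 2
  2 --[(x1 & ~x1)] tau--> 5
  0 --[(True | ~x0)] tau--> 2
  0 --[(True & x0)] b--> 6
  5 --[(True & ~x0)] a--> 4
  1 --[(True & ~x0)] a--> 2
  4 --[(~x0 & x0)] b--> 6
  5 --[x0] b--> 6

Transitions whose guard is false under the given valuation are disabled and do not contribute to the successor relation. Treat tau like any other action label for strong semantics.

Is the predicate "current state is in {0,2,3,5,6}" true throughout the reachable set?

Answer: INVARIANT HOLDS

Working:
Safe = {0,2,3,5,6}
Reach set: {0,2,3,5,6}
  0: safe
  2: safe
  3: safe
  5: safe
  6: safe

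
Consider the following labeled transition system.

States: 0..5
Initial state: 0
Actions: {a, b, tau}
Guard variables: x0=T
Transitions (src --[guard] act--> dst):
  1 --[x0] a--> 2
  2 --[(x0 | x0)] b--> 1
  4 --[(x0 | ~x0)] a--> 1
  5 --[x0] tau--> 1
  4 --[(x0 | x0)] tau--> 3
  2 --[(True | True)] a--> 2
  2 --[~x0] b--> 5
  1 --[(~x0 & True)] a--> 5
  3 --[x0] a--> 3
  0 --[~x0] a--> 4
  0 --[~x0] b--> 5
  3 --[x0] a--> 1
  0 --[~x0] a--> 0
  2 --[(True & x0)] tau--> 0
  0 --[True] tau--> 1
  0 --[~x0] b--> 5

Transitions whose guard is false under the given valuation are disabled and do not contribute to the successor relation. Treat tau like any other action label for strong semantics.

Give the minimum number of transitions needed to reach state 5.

Layered search for 5:
  Layer 0: {0}
  Layer 1: {1}
  Layer 2: {2}
5 never appears.

Answer: UNREACHABLE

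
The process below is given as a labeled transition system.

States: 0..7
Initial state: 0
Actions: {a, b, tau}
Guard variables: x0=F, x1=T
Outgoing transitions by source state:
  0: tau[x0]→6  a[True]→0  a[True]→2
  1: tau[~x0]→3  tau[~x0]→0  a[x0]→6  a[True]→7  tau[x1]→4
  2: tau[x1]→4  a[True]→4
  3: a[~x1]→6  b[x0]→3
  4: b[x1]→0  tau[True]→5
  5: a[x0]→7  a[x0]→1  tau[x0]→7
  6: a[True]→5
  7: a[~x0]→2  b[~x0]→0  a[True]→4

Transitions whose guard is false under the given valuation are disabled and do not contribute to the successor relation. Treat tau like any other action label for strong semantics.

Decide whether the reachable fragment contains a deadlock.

Answer: DEADLOCK at state 5

Analysis:
Reach set: {0,2,4,5}
  0: a→0  a→2  [deg 2]
  2: a→4  tau→4  [deg 2]
  4: b→0  tau→5  [deg 2]
  5: ∅  [no exit]
trace reaching 5: a·tau·tau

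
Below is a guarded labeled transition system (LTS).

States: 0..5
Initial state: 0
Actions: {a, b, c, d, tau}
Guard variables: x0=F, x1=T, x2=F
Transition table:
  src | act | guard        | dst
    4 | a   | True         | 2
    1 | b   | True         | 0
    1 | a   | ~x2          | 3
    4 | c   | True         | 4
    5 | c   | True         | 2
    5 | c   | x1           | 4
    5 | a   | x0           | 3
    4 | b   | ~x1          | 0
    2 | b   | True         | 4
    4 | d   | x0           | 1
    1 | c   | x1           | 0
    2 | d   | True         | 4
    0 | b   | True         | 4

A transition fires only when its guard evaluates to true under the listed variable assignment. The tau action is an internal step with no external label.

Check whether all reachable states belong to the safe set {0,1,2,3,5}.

Answer: INVARIANT VIOLATED at state 4

Trace:
Safe = {0,1,2,3,5}
Reachable = {0,2,4}
  0: safe
  2: safe
  4: VIOLATES
witness against invariant: b → 4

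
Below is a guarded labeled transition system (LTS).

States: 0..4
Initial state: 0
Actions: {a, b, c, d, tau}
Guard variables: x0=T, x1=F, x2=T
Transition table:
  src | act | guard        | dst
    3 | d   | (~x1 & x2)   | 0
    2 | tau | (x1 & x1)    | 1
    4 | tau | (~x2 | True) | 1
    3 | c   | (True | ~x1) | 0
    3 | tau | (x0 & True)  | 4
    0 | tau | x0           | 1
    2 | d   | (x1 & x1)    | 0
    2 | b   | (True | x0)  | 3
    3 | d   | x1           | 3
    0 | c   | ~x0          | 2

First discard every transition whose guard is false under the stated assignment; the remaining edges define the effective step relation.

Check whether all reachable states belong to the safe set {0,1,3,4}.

Answer: INVARIANT HOLDS

Working:
Allowed set {0,1,3,4}
R = {0,1}
  0: safe
  1: safe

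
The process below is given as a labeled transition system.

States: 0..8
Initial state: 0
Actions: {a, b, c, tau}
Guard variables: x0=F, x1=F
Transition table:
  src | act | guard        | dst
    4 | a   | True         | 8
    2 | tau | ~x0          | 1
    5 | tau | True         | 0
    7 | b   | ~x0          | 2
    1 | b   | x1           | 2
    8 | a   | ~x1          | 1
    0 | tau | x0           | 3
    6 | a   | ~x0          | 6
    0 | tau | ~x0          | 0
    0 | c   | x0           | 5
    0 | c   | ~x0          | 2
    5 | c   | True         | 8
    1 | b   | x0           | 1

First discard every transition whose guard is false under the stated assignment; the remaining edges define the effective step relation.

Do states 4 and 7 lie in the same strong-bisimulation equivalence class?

Answer: NOT BISIMILAR

Trace:
Refine partition for ~:
  π0 = {{0,1,2,3,4,5,6,7,8}}
  π1 = {{0,5},{1,3},{2},{4,6,8},{7}}
  π2 = {{0},{1,3},{2},{4,6},{5},{7},{8}}
  π3 = {{0},{1,3},{2},{4},{5},{6},{7},{8}}
8 equivalence class(es) (converged in 4)
[4]={4}  [7]={7}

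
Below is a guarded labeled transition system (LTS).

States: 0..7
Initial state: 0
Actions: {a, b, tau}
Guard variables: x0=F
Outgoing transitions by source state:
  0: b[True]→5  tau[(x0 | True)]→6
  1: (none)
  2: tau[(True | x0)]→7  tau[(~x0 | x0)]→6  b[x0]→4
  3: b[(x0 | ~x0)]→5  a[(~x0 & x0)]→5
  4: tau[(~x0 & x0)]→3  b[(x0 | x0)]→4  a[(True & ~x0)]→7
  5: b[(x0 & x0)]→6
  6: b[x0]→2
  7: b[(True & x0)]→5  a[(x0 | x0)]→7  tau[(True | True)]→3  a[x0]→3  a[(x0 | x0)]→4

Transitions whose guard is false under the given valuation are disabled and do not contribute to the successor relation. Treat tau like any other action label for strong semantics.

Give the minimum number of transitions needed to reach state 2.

Breadth-first toward 2:
  L0 = {0}
  L1 = {5,6}
2 never appears.

Answer: UNREACHABLE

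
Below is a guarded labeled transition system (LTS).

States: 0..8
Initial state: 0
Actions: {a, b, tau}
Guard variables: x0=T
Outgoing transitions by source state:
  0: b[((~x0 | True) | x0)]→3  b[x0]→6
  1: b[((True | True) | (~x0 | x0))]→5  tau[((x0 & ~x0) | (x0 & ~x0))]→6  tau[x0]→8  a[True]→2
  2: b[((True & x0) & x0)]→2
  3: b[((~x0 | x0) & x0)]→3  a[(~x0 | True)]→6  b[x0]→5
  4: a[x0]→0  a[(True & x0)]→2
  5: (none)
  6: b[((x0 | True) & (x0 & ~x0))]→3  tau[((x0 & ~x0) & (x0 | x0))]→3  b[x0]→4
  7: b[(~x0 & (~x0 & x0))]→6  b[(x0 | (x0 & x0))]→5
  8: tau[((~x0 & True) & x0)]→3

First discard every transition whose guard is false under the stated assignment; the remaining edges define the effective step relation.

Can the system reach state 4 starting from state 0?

After dropping false guards: 13 live edges.
L0 = {0}
L1 = {3,6}  cumulative {0,3,6}
L2 = {4,5}  cumulative {0,3,4,5,6}
L3 = {2}  cumulative {0,2,3,4,5,6}
Reach set: {0,2,3,4,5,6}
trace reaching 4: b·b

Answer: REACHABLE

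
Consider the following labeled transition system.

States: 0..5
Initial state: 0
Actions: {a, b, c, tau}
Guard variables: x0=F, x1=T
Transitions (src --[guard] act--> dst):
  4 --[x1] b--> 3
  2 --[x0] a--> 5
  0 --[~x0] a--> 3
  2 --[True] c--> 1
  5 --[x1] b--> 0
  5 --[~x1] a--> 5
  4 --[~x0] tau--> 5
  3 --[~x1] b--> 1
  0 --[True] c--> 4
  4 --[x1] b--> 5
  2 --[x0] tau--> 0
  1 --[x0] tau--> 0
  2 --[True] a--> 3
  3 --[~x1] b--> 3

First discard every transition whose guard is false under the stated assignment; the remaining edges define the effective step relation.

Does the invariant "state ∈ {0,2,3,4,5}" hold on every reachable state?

Safe = {0,2,3,4,5}
R = {0,3,4,5}
  0: safe
  3: safe
  4: safe
  5: safe

Answer: INVARIANT HOLDS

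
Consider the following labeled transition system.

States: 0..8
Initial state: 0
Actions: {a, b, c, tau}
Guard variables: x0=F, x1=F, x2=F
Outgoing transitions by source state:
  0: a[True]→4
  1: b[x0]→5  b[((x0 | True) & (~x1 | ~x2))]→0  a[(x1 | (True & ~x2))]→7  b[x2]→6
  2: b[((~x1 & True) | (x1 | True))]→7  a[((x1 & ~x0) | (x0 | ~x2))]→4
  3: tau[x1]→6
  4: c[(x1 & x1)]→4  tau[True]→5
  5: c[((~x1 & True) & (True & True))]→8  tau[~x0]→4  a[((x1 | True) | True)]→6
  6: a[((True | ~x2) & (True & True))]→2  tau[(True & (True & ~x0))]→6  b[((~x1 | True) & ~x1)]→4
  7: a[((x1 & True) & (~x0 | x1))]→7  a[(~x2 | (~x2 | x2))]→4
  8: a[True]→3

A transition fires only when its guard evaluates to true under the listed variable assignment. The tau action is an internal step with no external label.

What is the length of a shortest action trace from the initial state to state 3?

Answer: 4

Trace:
Breadth-first toward 3:
  L0 = {0}
  L1 = {4}
  L2 = {5}
  L3 = {6,8}
  L4 = {2,3}
depth(3)=4, e.g. a·tau·c·a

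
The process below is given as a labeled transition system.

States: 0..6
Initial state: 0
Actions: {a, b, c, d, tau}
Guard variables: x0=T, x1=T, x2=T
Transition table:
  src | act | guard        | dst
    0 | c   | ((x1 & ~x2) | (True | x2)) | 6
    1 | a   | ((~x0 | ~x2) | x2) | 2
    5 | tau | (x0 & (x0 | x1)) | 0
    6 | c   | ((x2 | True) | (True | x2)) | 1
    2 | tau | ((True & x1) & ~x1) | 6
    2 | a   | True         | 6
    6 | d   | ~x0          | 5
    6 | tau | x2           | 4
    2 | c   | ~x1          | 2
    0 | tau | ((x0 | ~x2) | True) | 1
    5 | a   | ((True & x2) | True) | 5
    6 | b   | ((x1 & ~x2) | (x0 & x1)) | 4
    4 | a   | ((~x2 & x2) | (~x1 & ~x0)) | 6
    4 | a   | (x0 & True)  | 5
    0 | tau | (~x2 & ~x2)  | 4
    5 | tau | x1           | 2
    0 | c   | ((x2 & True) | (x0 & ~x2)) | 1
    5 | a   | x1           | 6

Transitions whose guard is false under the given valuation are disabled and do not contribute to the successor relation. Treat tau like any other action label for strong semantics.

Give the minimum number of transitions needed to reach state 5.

Breadth-first toward 5:
  L0 = {0}
  L1 = {1,6}
  L2 = {2,4}
  L3 = {5}
first hit 5 at d=3 via c·b·a

Answer: 3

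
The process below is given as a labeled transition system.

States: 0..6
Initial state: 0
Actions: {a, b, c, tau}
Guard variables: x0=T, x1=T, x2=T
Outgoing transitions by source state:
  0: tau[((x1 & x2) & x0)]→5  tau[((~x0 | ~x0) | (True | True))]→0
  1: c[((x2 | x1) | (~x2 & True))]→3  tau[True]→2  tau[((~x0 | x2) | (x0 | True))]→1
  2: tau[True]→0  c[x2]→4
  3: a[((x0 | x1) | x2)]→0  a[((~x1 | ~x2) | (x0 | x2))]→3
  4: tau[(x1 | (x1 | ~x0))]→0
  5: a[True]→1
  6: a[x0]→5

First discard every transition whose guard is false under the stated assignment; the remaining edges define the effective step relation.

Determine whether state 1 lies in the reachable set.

Guard filter leaves 12 enabled edge(s).
L0 = {0}
L1 = {5}  now seen {0,5}
L2 = {1}  now seen {0,1,5}
L3 = {2,3}  now seen {0,1,2,3,5}
L4 = {4}  now seen {0,1,2,3,4,5}
Reachable = {0,1,2,3,4,5}
Path to 1: tau·a

Answer: REACHABLE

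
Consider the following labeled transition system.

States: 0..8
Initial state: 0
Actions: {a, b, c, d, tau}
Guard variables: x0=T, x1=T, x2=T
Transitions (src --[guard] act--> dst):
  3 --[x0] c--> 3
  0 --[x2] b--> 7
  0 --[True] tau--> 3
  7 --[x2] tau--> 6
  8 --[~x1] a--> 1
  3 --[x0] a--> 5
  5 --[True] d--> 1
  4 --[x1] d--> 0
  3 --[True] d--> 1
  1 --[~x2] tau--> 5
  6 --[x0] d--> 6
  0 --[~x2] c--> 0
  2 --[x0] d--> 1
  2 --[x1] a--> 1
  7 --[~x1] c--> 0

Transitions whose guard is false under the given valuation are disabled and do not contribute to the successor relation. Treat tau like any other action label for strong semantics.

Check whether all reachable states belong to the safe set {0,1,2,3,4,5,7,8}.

Answer: INVARIANT VIOLATED at state 6

Working:
Inv-set: {0,1,2,3,4,5,7,8}
Reach set: {0,1,3,5,6,7}
  0: ok
  1: ok
  3: ok
  5: ok
  6: ✗ unsafe
  7: ok
counterexample path to 6: b·tau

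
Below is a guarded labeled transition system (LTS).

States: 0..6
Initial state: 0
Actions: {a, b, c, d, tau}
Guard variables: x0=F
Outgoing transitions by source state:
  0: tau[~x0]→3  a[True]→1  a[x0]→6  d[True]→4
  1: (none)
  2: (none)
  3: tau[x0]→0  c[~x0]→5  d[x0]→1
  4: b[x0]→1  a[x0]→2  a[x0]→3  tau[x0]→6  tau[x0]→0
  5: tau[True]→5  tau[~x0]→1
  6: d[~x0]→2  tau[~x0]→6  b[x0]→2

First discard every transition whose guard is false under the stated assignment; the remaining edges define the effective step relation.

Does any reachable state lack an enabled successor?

Answer: DEADLOCK at state 1

Trace:
R = {0,1,3,4,5}
  0: a→1  d→4  tau→3  [3 out]
  1: ∅  [deadlock]
  3: c→5  [1 out]
  4: ∅  [deadlock]
  5: tau→1  tau→5  [2 out]
Path to 1: a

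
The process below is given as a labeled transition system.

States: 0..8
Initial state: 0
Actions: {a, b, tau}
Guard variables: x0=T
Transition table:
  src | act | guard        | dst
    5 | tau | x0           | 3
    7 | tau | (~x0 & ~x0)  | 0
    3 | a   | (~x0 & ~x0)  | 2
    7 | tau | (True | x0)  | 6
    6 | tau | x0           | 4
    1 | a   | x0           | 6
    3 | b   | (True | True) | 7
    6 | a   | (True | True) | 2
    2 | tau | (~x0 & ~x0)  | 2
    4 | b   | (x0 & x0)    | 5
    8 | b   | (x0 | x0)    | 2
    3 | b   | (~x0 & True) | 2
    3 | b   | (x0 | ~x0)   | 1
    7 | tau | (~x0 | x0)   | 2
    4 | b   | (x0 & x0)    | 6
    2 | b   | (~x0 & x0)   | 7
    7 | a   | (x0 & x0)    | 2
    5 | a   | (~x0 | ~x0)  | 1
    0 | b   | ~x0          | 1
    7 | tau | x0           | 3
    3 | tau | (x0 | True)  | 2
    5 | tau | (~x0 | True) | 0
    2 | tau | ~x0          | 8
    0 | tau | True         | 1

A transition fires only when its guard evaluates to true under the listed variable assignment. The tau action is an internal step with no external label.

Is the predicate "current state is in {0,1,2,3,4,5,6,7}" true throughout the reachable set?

Answer: INVARIANT HOLDS

Working:
Inv-set: {0,1,2,3,4,5,6,7}
Reach set: {0,1,2,3,4,5,6,7}
  0: safe
  1: safe
  2: safe
  3: safe
  4: safe
  5: safe
  6: safe
  7: safe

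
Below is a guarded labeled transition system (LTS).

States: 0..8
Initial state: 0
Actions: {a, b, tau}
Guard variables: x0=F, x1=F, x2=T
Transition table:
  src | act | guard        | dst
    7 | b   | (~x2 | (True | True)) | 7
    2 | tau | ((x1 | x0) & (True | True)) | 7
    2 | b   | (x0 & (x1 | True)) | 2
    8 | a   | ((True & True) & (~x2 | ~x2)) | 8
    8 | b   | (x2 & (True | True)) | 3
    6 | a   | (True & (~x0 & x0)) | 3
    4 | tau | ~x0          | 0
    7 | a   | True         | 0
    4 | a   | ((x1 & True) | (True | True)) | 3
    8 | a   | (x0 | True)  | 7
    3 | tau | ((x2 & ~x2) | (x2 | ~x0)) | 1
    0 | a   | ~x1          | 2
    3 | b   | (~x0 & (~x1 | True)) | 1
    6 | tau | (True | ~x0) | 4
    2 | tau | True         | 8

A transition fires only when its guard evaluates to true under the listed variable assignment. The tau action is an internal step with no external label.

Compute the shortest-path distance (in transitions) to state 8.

Answer: 2

Working:
BFS to 8:
  depth 0: {0}
  depth 1: {2}
  depth 2: {8}
8 enters at depth 2; path a·tau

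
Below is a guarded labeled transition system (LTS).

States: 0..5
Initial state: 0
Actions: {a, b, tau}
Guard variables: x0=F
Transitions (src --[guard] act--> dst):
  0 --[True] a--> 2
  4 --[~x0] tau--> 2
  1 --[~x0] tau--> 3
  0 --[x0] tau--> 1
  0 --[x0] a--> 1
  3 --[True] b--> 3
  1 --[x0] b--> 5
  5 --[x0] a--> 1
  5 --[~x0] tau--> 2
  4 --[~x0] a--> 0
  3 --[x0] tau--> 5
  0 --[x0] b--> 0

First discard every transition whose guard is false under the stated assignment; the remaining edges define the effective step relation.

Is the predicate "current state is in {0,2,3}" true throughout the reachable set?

Answer: INVARIANT HOLDS

Working:
Allowed set {0,2,3}
R = {0,2}
  0: safe
  2: safe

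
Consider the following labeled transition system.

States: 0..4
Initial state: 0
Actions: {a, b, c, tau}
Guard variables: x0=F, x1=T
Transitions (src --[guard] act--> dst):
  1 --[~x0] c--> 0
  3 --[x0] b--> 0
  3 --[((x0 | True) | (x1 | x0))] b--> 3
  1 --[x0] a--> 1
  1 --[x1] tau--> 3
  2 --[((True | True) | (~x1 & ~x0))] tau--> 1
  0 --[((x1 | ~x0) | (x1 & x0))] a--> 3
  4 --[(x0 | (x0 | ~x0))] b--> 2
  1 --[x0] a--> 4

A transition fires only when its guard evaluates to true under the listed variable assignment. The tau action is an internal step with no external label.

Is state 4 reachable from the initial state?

Answer: UNREACHABLE

Working:
6 transition(s) survive guard evaluation.
L0 = {0}
L1 = {3}  cumulative {0,3}
Reachable = {0,3}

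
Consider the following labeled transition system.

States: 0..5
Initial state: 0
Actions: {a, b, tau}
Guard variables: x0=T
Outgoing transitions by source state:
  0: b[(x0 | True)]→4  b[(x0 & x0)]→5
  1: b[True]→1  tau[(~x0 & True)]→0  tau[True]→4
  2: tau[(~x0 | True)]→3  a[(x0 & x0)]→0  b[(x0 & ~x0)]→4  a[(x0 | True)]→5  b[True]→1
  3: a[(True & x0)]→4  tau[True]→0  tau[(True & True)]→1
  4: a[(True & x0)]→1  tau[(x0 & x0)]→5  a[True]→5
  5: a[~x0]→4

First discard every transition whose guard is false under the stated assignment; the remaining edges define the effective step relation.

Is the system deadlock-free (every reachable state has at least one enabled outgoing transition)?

Reach set: {0,1,4,5}
  0: b→4  b→5  [2 exit(s)]
  1: b→1  tau→4  [2 exit(s)]
  4: a→1  a→5  tau→5  [3 exit(s)]
  5: ∅  [no exit]
Path to 5: b

Answer: DEADLOCK at state 5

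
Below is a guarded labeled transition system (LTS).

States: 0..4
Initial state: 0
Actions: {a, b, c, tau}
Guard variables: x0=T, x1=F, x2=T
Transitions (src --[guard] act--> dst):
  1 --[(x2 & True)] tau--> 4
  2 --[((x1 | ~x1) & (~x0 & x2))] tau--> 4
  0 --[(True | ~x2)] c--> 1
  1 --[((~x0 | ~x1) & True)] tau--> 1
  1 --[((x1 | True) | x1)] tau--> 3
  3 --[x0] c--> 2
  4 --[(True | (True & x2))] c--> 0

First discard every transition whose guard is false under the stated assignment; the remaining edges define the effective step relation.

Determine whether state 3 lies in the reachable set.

Answer: REACHABLE

Working:
After dropping false guards: 6 live edges.
depth 0: {0}
depth 1: {1}  cumulative {0,1}
depth 2: {3,4}  cumulative {0,1,3,4}
depth 3: {2}  cumulative {0,1,2,3,4}
Reachable = {0,1,2,3,4}
Path to 3: c·tau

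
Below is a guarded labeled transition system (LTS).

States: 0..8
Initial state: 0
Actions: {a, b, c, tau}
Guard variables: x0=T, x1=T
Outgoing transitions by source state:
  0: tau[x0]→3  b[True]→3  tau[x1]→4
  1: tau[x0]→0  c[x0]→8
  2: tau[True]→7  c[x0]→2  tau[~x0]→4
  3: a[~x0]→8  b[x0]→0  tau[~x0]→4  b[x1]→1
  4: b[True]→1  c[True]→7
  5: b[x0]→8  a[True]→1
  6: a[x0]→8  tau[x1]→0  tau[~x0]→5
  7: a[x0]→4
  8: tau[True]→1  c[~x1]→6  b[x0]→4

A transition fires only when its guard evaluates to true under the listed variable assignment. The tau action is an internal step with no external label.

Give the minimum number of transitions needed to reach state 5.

Answer: UNREACHABLE

Analysis:
BFS to 5:
  L0 = {0}
  L1 = {3,4}
  L2 = {1,7}
  L3 = {8}
5 never appears.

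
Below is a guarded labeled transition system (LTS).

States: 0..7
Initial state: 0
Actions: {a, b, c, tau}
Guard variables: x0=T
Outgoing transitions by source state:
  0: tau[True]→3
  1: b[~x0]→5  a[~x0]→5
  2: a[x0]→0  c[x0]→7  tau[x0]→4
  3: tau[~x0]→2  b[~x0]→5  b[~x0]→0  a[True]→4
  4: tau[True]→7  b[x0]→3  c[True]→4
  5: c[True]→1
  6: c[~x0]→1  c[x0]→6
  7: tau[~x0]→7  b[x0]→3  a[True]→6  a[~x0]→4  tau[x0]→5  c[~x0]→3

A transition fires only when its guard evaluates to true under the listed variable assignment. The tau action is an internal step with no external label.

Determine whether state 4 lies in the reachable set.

After dropping false guards: 13 live edges.
depth 0: {0}
depth 1: {3}  total {0,3}
depth 2: {4}  total {0,3,4}
depth 3: {7}  total {0,3,4,7}
depth 4: {5,6}  total {0,3,4,5,6,7}
depth 5: {1}  total {0,1,3,4,5,6,7}
R = {0,1,3,4,5,6,7}
witness 4: tau·a

Answer: REACHABLE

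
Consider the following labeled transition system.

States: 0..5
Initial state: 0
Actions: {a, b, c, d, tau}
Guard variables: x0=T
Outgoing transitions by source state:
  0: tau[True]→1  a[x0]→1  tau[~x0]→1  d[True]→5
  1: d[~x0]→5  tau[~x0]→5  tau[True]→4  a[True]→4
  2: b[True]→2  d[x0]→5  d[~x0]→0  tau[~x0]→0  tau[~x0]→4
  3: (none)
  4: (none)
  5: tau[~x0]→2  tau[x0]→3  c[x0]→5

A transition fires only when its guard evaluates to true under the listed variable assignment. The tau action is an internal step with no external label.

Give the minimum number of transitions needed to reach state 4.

BFS to 4:
  Layer 0: {0}
  Layer 1: {1,5}
  Layer 2: {3,4}
depth(4)=2, e.g. a·a

Answer: 2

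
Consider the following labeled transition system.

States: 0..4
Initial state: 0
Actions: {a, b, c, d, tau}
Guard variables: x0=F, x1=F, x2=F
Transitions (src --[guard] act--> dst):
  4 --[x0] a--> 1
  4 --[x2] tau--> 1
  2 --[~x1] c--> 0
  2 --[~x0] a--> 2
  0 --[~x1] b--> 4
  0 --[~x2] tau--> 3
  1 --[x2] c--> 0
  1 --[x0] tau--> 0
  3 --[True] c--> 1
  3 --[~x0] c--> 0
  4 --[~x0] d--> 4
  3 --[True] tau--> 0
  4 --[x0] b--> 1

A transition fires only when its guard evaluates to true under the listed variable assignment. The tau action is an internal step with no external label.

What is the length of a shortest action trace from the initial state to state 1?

Layered search for 1:
  Layer 0: {0}
  Layer 1: {3,4}
  Layer 2: {1}
depth(1)=2, e.g. tau·c

Answer: 2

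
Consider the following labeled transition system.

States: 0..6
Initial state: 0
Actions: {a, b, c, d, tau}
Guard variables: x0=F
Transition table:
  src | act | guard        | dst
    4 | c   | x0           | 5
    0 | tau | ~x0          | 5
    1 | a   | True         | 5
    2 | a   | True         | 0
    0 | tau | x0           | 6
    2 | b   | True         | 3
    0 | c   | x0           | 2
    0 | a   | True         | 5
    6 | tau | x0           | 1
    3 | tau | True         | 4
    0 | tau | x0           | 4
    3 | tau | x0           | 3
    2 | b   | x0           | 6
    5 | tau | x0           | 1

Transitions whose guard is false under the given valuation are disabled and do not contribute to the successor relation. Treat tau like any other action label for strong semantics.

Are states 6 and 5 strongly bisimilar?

Refine partition for ~:
  round 0: {{0,1,2,3,4,5,6}}
  round 1: {{0},{1},{2},{3},{4,5,6}}
stable after 2 split(s): 5 block(s)
6∈{4,5,6}, 5∈{4,5,6}

Answer: BISIMILAR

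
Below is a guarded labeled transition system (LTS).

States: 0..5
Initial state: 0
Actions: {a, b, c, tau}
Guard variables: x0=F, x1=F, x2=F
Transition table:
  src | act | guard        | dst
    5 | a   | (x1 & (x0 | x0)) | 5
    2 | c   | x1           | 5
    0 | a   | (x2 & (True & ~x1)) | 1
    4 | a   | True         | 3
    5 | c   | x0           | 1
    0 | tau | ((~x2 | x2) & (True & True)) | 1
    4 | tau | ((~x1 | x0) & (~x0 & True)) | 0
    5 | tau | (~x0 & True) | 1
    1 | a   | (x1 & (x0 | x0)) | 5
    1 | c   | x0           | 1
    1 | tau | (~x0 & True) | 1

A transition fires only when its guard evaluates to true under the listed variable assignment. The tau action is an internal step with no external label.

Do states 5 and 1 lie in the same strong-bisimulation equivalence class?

Answer: BISIMILAR

Trace:
Bisimulation quotient by refinement:
  P[0] = {{0,1,2,3,4,5}}
  P[1] = {{0,1,5},{2,3},{4}}
Fixed point at round 2; 3 class(es).
5∈{0,1,5}, 1∈{0,1,5}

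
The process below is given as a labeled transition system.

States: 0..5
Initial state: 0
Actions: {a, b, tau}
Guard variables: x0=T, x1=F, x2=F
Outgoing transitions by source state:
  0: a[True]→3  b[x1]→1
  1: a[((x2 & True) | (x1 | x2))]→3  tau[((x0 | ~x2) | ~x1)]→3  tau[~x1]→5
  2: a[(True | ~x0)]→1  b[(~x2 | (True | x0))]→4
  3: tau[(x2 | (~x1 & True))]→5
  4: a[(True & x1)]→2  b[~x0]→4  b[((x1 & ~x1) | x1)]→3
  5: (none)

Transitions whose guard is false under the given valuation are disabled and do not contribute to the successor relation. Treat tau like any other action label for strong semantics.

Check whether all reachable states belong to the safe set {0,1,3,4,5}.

Inv-set: {0,1,3,4,5}
Reachable = {0,3,5}
  0: safe
  3: safe
  5: safe

Answer: INVARIANT HOLDS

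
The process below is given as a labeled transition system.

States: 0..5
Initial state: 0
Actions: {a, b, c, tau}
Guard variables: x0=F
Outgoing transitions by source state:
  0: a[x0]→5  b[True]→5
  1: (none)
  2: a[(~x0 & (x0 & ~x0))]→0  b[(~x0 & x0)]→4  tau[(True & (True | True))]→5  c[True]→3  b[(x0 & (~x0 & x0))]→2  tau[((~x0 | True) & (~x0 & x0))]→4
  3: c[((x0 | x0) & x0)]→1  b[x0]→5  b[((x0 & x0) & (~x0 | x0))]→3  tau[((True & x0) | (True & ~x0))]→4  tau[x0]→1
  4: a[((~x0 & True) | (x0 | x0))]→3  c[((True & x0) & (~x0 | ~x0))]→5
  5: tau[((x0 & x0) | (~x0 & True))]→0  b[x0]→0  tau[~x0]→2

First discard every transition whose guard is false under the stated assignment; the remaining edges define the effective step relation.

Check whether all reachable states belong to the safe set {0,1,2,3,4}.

Answer: INVARIANT VIOLATED at state 5

Trace:
Inv-set: {0,1,2,3,4}
R = {0,2,3,4,5}
  0: safe
  2: safe
  3: safe
  4: safe
  5: outside
witness against invariant: b → 5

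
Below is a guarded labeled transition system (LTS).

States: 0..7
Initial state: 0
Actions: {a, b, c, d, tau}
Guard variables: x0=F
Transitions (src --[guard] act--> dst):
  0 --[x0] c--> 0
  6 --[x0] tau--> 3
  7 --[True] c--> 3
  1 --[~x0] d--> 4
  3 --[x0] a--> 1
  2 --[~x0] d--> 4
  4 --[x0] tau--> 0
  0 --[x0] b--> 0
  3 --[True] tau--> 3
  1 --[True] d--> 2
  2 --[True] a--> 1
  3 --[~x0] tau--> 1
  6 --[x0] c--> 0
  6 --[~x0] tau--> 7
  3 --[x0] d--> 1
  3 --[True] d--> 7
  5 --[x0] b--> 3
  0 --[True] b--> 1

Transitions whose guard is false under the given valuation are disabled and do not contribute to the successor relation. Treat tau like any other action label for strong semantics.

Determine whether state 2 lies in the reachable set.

10 transition(s) survive guard evaluation.
Layer 0: {0}
Layer 1: {1}  total {0,1}
Layer 2: {2,4}  total {0,1,2,4}
Reachable = {0,1,2,4}
witness 2: b·d

Answer: REACHABLE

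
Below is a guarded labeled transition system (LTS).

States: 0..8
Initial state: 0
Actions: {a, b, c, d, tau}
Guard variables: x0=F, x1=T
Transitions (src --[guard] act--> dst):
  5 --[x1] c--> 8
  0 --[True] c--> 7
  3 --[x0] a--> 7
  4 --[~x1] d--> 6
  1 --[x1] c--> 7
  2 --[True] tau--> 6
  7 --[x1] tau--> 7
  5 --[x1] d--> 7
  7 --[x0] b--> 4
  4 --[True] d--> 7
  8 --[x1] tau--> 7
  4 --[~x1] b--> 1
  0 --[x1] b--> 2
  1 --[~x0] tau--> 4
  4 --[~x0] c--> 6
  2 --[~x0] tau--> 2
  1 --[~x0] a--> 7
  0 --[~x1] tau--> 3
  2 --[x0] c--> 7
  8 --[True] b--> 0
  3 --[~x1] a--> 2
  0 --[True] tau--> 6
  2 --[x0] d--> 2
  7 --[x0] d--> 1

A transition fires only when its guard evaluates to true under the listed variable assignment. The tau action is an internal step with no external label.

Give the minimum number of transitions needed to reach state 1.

BFS to 1:
  depth 0: {0}
  depth 1: {2,6,7}
1 never appears.

Answer: UNREACHABLE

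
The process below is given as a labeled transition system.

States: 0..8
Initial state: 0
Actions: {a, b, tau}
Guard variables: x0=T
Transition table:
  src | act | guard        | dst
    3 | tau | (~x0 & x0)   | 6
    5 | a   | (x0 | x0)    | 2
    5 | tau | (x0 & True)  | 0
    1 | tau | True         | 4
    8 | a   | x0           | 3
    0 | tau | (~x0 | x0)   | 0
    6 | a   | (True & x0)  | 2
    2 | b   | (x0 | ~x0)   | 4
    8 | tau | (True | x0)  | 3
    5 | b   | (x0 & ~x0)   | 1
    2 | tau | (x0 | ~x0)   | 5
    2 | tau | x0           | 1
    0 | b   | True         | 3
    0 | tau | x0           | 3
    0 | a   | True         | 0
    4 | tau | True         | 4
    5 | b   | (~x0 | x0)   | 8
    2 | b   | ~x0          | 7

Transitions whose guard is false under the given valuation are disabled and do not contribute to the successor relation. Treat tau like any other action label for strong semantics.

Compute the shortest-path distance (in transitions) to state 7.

Answer: UNREACHABLE

Trace:
Layered search for 7:
  Layer 0: {0}
  Layer 1: {3}
7 never appears.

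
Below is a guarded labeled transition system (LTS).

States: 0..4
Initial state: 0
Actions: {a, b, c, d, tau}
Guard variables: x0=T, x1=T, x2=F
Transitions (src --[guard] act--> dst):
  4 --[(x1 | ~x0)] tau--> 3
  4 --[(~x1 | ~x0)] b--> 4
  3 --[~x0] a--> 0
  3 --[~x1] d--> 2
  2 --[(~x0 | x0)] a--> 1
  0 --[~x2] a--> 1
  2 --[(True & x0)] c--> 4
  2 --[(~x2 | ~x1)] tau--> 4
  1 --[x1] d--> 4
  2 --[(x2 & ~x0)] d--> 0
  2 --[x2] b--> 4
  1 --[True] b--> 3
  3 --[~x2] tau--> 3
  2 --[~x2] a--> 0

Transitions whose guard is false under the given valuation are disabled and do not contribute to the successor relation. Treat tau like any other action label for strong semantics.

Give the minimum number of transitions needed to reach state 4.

Answer: 2

Trace:
BFS to 4:
  L0 = {0}
  L1 = {1}
  L2 = {3,4}
depth(4)=2, e.g. a·d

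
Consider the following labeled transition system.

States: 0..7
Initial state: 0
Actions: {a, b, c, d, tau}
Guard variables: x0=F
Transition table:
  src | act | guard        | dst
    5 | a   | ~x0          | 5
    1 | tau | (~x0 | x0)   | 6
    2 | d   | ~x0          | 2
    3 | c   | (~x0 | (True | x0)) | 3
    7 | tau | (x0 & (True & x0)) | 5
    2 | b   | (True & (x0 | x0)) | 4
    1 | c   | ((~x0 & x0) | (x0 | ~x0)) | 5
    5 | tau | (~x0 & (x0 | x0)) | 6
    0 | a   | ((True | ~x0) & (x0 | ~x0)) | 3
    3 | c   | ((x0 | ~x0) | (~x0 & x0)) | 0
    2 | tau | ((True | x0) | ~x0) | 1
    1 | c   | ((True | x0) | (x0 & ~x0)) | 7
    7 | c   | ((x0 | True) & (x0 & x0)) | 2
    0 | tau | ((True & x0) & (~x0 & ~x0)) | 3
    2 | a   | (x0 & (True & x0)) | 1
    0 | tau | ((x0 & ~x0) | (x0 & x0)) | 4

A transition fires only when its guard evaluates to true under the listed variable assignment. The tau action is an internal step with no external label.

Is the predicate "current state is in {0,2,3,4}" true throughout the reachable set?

Answer: INVARIANT HOLDS

Trace:
Inv-set: {0,2,3,4}
Reach set: {0,3}
  0: ✓
  3: ✓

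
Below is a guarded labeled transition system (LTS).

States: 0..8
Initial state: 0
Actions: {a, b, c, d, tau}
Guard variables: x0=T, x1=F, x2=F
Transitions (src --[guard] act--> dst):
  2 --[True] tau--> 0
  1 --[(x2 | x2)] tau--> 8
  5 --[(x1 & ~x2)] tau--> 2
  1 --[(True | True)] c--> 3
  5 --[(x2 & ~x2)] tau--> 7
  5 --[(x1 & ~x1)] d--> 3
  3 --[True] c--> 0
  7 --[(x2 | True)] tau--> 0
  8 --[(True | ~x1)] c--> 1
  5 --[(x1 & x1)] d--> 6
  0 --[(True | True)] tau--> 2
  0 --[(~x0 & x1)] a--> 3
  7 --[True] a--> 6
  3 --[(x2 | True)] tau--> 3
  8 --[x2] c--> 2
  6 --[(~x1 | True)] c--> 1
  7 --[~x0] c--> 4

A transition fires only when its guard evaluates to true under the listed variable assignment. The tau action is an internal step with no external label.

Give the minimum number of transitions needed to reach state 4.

Layered search for 4:
  depth 0: {0}
  depth 1: {2}
4 never appears.

Answer: UNREACHABLE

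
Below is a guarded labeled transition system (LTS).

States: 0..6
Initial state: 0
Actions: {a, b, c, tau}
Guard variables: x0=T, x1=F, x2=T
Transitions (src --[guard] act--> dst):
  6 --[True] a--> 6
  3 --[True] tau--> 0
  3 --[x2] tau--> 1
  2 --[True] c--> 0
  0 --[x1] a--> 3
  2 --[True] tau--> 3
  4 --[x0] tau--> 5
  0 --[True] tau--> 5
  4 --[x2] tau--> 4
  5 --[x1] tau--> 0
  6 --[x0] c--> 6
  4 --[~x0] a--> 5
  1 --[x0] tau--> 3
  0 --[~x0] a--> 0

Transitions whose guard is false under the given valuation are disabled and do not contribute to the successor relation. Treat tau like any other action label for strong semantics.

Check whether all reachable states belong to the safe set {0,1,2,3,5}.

Answer: INVARIANT HOLDS

Working:
Safe = {0,1,2,3,5}
R = {0,5}
  0: ✓
  5: ✓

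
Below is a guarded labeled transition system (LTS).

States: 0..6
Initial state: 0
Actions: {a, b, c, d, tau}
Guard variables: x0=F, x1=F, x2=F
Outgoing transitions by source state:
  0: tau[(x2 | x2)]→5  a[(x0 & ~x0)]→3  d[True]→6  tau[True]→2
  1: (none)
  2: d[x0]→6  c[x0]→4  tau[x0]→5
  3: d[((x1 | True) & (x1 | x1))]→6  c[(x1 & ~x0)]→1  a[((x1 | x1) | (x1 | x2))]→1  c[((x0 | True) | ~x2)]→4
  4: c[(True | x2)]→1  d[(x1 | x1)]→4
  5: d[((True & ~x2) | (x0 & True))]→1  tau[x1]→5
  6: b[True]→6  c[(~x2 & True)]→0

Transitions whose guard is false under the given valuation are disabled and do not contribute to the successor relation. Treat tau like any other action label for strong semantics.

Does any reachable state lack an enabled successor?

Answer: DEADLOCK at state 2

Trace:
Reach set: {0,2,6}
  0: d→6  tau→2  [2 exit(s)]
  2: ∅  [STUCK]
  6: b→6  c→0  [2 exit(s)]
witness 2: tau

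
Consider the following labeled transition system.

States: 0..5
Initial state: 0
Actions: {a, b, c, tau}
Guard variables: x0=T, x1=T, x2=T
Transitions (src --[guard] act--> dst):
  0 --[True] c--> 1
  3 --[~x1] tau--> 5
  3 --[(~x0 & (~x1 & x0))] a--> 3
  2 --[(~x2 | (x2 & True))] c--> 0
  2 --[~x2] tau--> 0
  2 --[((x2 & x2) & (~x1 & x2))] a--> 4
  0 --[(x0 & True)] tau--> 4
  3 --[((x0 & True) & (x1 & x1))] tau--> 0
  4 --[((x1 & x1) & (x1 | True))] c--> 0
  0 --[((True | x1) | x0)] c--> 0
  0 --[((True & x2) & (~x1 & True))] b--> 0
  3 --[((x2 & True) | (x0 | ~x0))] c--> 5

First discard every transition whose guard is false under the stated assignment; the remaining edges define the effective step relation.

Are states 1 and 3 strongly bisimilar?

Answer: NOT BISIMILAR

Trace:
Refine partition for ~:
  P[0] = {{0,1,2,3,4,5}}
  P[1] = {{0,3},{1,5},{2,4}}
  P[2] = {{0},{1,5},{2,4},{3}}
Fixed point at round 3; 4 class(es).
[1]={1,5}  [3]={3}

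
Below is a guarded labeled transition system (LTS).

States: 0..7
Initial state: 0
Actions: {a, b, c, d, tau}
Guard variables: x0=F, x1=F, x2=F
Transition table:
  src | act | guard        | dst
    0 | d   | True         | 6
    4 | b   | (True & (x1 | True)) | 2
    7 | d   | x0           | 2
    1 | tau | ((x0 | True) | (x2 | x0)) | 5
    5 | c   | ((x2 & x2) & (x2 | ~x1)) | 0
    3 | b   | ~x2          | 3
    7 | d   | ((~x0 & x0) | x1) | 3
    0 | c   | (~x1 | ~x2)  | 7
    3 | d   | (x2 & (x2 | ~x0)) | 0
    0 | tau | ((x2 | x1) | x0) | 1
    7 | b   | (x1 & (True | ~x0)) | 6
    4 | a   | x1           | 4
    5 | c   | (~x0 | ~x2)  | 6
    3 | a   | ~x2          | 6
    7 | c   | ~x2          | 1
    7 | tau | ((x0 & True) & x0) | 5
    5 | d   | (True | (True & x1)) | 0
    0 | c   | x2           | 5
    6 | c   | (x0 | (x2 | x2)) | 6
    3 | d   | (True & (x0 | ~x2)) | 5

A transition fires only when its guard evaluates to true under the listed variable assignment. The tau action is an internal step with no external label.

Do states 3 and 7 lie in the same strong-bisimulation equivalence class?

Bisimulation quotient by refinement:
  round 0: {{0,1,2,3,4,5,6,7}}
  round 1: {{0,5},{1},{2,6},{3},{4},{7}}
  round 2: {{0},{1},{2,6},{3},{4},{5},{7}}
Fixed point at round 3; 7 class(es).
class of 3: {3}; class of 7: {7}

Answer: NOT BISIMILAR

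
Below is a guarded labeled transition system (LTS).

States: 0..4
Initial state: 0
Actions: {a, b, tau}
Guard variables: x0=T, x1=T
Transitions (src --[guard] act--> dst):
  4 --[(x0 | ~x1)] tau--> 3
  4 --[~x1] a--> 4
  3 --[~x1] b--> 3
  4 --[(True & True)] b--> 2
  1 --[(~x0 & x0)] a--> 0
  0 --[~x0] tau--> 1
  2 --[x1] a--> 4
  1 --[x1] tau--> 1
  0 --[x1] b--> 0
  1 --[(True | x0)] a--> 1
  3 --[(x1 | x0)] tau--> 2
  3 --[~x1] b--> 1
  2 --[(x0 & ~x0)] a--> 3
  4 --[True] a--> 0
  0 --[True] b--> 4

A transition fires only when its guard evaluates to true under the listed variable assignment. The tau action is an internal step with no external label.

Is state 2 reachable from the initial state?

Answer: REACHABLE

Working:
After dropping false guards: 9 live edges.
L0 = {0}
L1 = {4}  total {0,4}
L2 = {2,3}  total {0,2,3,4}
R = {0,2,3,4}
witness 2: b·b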